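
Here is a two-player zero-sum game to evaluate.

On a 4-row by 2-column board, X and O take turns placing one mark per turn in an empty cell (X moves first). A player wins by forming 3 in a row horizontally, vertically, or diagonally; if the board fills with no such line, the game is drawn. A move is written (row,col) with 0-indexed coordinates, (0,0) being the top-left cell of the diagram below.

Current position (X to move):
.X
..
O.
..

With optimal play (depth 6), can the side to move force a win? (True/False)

X winning at [.X/../O./..]: False

[.X/../O./..] X move#1: (0,0):+0/XX/../O./..*, (1,0):+0/.X/X./O./.., (1,1):+0/.X/.X/O./.., (2,1):+0/.X/../OX/.., (3,0):+0/.X/../O./X., (3,1):-1/.X/../O./.X
[XX/../O./..] O move#2: (1,0):+0/XX/O./O./..*, (1,1):+0/XX/.O/O./.., (2,1):+0/XX/../OO/.., (3,0):+0/XX/../O./O., (3,1):+0/XX/../O./.O
[XX/O./O./..] X move#3: (1,1):-1/XX/OX/O./.., (2,1):-1/XX/O./OX/.., (3,0):+0/XX/O./O./X.*, (3,1):-1/XX/O./O./.X
[XX/O./O./X.] O move#4: (1,1):+0/XX/OO/O./X.*, (2,1):+0/XX/O./OO/X., (3,1):+0/XX/O./O./XO
[XX/OO/O./X.] X move#5: (2,1):+0/XX/OO/OX/X.*, (3,1):+0/XX/OO/O./XX
[XX/OO/OX/X.] O move#6: (3,1):+0/XX/OO/OX/XO*
[XX/OO/OX/XO] end (terminal +0, X#7); searched .X/../O./.. to 6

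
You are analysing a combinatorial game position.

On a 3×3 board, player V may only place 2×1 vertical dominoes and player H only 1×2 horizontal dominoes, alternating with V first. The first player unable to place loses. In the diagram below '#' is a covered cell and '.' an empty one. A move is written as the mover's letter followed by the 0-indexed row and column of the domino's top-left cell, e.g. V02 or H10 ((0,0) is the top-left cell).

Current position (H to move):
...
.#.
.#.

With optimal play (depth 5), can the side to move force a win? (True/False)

[.../.#./.#.] H move#1: H00:-1/##./.#./.#.*, H01:-1/.##/.#./.#.
[##./.#./.#.] V move#2: V02:+1/###/.##/.#.*, V10:+1/##./##./##., V12:+1/##./.##/.##
[###/.##/.#.] end (terminal -1, H#3); searched .../.#./.#. to 5

H winning at [.../.#./.#.]: False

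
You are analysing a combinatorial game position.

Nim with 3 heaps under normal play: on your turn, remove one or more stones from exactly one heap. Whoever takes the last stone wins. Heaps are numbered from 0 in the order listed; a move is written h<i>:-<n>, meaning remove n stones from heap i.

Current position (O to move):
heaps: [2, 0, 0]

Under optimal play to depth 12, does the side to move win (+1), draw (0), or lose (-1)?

p1 O@[(2,0,0)]: h0:-1[(1,0,0)]-1 h0:-2[(0,0,0)]+1*
p2 X@[(0,0,0)] terminal -1; root [(2,0,0)] d12

value((2,0,0), O) = +1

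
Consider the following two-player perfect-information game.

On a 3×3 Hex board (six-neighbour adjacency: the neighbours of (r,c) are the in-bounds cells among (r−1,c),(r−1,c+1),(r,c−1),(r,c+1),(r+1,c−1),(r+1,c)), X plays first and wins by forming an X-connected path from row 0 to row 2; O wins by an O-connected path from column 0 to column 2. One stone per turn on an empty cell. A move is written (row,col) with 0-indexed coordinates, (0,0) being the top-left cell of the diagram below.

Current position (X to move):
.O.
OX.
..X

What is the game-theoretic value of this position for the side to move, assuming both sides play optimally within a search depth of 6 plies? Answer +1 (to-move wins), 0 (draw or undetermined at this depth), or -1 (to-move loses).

value(.O./OX./..X, X) = +1

ply 1, X at .O./OX./..X | (0,0)=-1→XO./OX./..X; (0,2)=+1→.OX/OX./..X*; (1,2)=-1→.O./OXX/..X; (2,0)=-1→.O./OX./X.X; (2,1)=-1→.O./OX./.XX
ply 2, O at .OX/OX./..X | (0,0)=-1→OOX/OX./..X*; (1,2)=-1→.OX/OXO/..X; (2,0)=-1→.OX/OX./O.X; (2,1)=-1→.OX/OX./.OX
ply 3, X at OOX/OX./..X | (1,2)=+1→OOX/OXX/..X*; (2,0)=+1→OOX/OX./X.X; (2,1)=+1→OOX/OX./.XX
ply 4: OOX/OXX/..X is terminal -1 (O); from .O./OX./..X depth 6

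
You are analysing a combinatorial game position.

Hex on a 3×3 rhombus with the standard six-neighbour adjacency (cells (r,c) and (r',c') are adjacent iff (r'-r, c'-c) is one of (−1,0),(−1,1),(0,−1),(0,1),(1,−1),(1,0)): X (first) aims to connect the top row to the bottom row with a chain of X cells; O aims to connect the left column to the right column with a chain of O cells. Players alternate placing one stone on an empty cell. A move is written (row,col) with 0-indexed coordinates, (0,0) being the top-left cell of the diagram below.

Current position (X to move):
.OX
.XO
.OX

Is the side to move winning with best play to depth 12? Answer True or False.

X winning at [.OX/.XO/.OX]: True

p1 X@[.OX/.XO/.OX]: (0,0)[XOX/.XO/.OX]-1 (1,0)[.OX/XXO/.OX]-1 (2,0)[.OX/.XO/XOX]+1*
p2 O@[.OX/.XO/XOX] terminal -1; root [.OX/.XO/.OX] d12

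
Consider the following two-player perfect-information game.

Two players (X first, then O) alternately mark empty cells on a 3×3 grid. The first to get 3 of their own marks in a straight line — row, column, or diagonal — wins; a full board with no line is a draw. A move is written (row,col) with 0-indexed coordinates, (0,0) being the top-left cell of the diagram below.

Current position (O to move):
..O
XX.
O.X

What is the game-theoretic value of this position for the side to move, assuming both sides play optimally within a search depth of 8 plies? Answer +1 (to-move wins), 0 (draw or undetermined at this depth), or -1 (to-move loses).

[..O/XX./O.X] O move#1: (0,0):-1/O.O/XX./O.X*, (0,1):-1/.OO/XX./O.X, (1,2):-1/..O/XXO/O.X, (2,1):-1/..O/XX./OOX
[O.O/XX./O.X] X move#2: (0,1):+1/OXO/XX./O.X*, (1,2):+1/O.O/XXX/O.X, (2,1):-1/O.O/XX./OXX
[OXO/XX./O.X] O move#3: (1,2):-1/OXO/XXO/O.X*, (2,1):-1/OXO/XX./OOX
[OXO/XXO/O.X] X move#4: (2,1):+1/OXO/XXO/OXX*
[OXO/XXO/OXX] end (terminal -1, O#5); searched ..O/XX./O.X to 8

value(..O/XX./O.X, O) = -1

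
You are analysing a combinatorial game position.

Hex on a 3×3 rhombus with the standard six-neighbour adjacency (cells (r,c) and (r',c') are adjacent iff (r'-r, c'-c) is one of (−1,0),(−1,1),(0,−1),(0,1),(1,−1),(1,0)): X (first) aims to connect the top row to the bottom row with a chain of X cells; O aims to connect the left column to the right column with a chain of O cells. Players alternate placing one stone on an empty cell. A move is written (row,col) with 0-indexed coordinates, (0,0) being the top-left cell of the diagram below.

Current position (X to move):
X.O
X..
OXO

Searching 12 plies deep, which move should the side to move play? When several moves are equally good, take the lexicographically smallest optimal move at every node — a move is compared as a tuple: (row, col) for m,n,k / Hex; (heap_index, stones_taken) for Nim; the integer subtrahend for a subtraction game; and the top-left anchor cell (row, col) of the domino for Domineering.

ply 1, X at X.O/X../OXO | (0,1)=-1→XXO/X../OXO; (1,1)=+1→X.O/XX./OXO*; (1,2)=-1→X.O/X.X/OXO
ply 2: X.O/XX./OXO is terminal -1 (O); from X.O/X../OXO depth 12

X's best at [X.O/X../OXO]: (1,1)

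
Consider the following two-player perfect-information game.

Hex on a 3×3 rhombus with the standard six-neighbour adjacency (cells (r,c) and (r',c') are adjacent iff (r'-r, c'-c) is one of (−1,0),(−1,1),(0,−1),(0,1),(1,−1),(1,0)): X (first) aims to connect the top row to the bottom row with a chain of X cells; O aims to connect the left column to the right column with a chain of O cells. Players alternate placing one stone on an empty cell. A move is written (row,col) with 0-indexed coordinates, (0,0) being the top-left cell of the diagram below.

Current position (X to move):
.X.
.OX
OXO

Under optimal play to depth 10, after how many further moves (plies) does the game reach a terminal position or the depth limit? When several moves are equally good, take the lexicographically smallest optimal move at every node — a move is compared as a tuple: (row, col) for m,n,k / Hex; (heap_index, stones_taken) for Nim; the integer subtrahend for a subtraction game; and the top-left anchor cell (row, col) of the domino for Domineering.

ply 1, X at .X./.OX/OXO | (0,0)=-1→XX./.OX/OXO; (0,2)=+1→.XX/.OX/OXO*; (1,0)=-1→.X./XOX/OXO
ply 2: .XX/.OX/OXO is terminal -1 (O); from .X./.OX/OXO depth 10

PV length from [.X./.OX/OXO]: 1 ply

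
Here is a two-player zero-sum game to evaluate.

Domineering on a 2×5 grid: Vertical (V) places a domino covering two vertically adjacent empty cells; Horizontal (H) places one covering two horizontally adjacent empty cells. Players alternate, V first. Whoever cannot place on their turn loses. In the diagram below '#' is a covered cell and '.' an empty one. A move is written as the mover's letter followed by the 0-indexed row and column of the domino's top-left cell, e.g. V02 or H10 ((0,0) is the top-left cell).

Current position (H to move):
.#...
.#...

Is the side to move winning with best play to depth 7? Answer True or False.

[.#.../.#...] H move#1: H02:-1/.###./.#...*, H03:-1/.#.##/.#..., H12:-1/.#.../.###., H13:-1/.#.../.#.##
[.###./.#...] V move#2: V00:-1/####./##..., V04:+1/.####/.#..#*
[.####/.#..#] H move#3: H12:-1/.####/.####*
[.####/.####] V move#4: V00:+1/#####/#####*
[#####/#####] end (terminal -1, H#5); searched .#.../.#... to 7

H winning at [.#.../.#...]: False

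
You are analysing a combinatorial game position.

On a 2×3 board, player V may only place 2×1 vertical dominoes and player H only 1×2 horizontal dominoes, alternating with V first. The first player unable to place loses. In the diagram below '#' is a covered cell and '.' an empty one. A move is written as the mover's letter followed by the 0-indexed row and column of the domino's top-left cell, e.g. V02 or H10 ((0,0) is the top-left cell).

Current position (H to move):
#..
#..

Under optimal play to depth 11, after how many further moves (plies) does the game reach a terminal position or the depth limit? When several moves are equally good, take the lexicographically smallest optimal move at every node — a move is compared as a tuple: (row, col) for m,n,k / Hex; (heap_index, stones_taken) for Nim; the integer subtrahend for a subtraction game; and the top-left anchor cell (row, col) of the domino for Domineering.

PV length from [#../#..]: 1 ply

p1 H@[#../#..]: H01[###/#..]+1* H11[#../###]+1
p2 V@[###/#..] terminal -1; root [#../#..] d11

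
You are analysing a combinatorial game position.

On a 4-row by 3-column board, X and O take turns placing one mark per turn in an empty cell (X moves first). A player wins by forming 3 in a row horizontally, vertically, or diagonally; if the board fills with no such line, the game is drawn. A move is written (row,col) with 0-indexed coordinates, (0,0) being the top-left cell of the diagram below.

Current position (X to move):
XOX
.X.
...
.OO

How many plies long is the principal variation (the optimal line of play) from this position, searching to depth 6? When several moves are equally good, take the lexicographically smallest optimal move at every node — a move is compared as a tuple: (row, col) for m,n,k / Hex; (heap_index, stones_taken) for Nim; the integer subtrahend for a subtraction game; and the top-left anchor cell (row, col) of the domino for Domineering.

ply 1, X at XOX/.X./.../.OO | (1,0)=-1→XOX/XX./.../.OO; (1,2)=-1→XOX/.XX/.../.OO; (2,0)=+1→XOX/.X./X../.OO*; (2,1)=-1→XOX/.X./.X./.OO; (2,2)=+1→XOX/.X./..X/.OO; (3,0)=+1→XOX/.X./.../XOO
ply 2: XOX/.X./X../.OO is terminal -1 (O); from XOX/.X./.../.OO depth 6

PV length from [XOX/.X./.../.OO]: 1 ply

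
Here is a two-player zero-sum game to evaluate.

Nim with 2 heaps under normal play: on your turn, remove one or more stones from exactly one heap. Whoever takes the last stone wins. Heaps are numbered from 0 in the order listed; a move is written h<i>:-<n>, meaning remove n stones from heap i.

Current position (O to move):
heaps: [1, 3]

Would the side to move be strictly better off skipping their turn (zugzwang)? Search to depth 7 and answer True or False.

ply 1, O at (1,3) | h0:-1=-1→(0,3); h1:-1=-1→(1,2); h1:-2=+1→(1,1)*; h1:-3=-1→(1,0)
ply 2, X at (1,1) | h0:-1=-1→(0,1)*; h1:-1=-1→(1,0)
ply 3, O at (0,1) | h1:-1=+1→(0,0)*
ply 4: (0,0) is terminal -1 (X); from (1,3) depth 7
suppose O passes — search the same position with X to move:
pass> ply 1, X at (1,3) | h0:-1=-1→(0,3); h1:-1=-1→(1,2); h1:-2=+1→(1,1)*; h1:-3=-1→(1,0)
pass> ply 2, O at (1,1) | h0:-1=-1→(0,1)*; h1:-1=-1→(1,0)
pass> ply 3, X at (0,1) | h1:-1=+1→(0,0)*
pass> ply 4: (0,0) is terminal -1 (O); from (1,3) depth 7
for O: play +1, pass -1

zugzwang((1,3), O) = False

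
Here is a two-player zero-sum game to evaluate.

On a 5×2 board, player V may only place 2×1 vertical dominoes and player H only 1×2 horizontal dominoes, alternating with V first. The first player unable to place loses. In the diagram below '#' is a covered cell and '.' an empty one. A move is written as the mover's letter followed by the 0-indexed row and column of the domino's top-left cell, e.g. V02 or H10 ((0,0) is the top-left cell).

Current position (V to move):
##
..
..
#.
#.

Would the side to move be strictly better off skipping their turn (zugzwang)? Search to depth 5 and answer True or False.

ply 1, V at ##/../../#./#. | V10=+1→##/#./#./#./#.*; V11=+1→##/.#/.#/#./#.; V21=-1→##/../.#/##/#.; V31=-1→##/../../##/##
ply 2: ##/#./#./#./#. is terminal -1 (H); from ##/../../#./#. depth 5
suppose V passes — search the same position with H to move:
pass> ply 1, H at ##/../../#./#. | H10=-1→##/##/../#./#.; H20=+1→##/../##/#./#.*
pass> ply 2, V at ##/../##/#./#. | V31=-1→##/../##/##/##*
pass> ply 3, H at ##/../##/##/## | H10=+1→##/##/##/##/##*
pass> ply 4: ##/##/##/##/## is terminal -1 (V); from ##/../../#./#. depth 5
for V: play +1, pass -1

zugzwang(##/../../#./#., V) = False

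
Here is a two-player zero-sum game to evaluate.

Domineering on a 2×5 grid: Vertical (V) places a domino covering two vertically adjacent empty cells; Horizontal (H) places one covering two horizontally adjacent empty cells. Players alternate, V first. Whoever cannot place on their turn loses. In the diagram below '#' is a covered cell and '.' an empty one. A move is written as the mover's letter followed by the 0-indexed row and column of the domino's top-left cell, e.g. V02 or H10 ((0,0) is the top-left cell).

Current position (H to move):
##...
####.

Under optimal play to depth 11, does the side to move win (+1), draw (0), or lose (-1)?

[##.../####.] H move#1: H02:-1/####./####., H03:+1/##.##/####.*
[##.##/####.] end (terminal -1, V#2); searched ##.../####. to 11

value(##.../####., H) = +1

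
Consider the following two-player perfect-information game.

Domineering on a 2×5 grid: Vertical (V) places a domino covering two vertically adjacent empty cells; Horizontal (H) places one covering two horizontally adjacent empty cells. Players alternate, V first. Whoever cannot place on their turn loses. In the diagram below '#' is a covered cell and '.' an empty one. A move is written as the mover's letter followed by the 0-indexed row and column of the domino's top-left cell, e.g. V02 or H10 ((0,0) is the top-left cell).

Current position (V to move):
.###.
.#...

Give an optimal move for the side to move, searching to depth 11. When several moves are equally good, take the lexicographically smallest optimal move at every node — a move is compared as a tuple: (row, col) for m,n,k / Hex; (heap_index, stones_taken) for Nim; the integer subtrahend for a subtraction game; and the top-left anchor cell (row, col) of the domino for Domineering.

[.###./.#...] V move#1: V00:-1/####./##..., V04:+1/.####/.#..#*
[.####/.#..#] H move#2: H12:-1/.####/.####*
[.####/.####] V move#3: V00:+1/#####/#####*
[#####/#####] end (terminal -1, H#4); searched .###./.#... to 11

V's best at [.###./.#...]: V04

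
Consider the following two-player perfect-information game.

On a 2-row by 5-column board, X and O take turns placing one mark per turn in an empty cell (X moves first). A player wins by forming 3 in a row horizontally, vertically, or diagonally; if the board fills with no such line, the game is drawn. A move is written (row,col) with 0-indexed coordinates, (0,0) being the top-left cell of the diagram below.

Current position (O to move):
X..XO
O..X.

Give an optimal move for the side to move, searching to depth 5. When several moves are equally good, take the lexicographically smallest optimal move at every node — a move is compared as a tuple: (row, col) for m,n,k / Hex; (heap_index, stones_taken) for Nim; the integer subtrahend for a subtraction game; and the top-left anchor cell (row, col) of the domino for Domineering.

O's best at [X..XO/O..X.]: (1,1)

[X..XO/O..X.] O move#1: (0,1):-1/XO.XO/O..X., (0,2):-1/X.OXO/O..X., (1,1):+0/X..XO/OO.X.*, (1,2):+0/X..XO/O.OX., (1,4):+0/X..XO/O..XO
[X..XO/OO.X.] X move#2: (0,1):-1/XX.XO/OO.X., (0,2):-1/X.XXO/OO.X., (1,2):+0/X..XO/OOXX.*, (1,4):-1/X..XO/OO.XX
[X..XO/OOXX.] O move#3: (0,1):-1/XO.XO/OOXX., (0,2):-1/X.OXO/OOXX., (1,4):+0/X..XO/OOXXO*
[X..XO/OOXXO] X move#4: (0,1):+0/XX.XO/OOXXO*, (0,2):+0/X.XXO/OOXXO
[XX.XO/OOXXO] O move#5: (0,2):+0/XXOXO/OOXXO*
[XXOXO/OOXXO] end (terminal +0, X#6); searched X..XO/O..X. to 5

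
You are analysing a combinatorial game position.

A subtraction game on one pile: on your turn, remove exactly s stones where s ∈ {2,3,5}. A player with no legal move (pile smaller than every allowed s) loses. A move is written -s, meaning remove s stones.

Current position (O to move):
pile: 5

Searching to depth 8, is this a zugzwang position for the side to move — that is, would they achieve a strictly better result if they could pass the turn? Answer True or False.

zugzwang(5, O) = False

[5] O move#1: -2:-1/3, -3:-1/2, -5:+1/0*
[0] end (terminal -1, X#2); searched 5 to 8
if O skipped the turn, X would face:
~ [5] X move#1: -2:-1/3, -3:-1/2, -5:+1/0*
~ [0] end (terminal -1, O#2); searched 5 to 8
compare (O): move=+1 vs pass=-1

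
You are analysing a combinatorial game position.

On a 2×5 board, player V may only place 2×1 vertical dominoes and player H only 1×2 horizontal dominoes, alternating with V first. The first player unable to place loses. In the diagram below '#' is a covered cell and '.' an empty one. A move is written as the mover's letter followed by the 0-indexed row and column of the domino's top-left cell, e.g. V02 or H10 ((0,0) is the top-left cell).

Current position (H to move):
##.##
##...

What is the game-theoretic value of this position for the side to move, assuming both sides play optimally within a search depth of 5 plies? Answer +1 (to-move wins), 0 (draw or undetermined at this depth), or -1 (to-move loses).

value(##.##/##..., H) = +1

p1 H@[##.##/##...]: H12[##.##/####.]+1* H13[##.##/##.##]-1
p2 V@[##.##/####.] terminal -1; root [##.##/##...] d5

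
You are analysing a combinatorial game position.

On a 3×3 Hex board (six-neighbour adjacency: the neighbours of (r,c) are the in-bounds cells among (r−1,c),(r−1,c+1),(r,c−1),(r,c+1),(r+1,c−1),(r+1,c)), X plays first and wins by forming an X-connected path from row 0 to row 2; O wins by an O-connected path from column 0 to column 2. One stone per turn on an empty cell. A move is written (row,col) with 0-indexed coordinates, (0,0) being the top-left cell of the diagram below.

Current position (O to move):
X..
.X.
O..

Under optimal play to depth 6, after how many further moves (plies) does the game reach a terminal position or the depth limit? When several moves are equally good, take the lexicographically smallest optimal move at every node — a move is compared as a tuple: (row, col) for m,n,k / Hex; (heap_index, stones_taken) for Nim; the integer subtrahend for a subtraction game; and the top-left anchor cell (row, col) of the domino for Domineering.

PV length from [X../.X./O..]: 5 plies

[X../.X./O..] O move#1: (0,1):-1/XO./.X./O.., (0,2):-1/X.O/.X./O.., (1,0):-1/X../OX./O.., (1,2):-1/X../.XO/O.., (2,1):+1/X../.X./OO.*, (2,2):-1/X../.X./O.O
[X../.X./OO.] X move#2: (0,1):-1/XX./.X./OO.*, (0,2):-1/X.X/.X./OO., (1,0):-1/X../XX./OO., (1,2):-1/X../.XX/OO., (2,2):-1/X../.X./OOX
[XX./.X./OO.] O move#3: (0,2):+1/XXO/.X./OO.*, (1,0):+1/XX./OX./OO., (1,2):+1/XX./.XO/OO., (2,2):+1/XX./.X./OOO
[XXO/.X./OO.] X move#4: (1,0):-1/XXO/XX./OO.*, (1,2):-1/XXO/.XX/OO., (2,2):-1/XXO/.X./OOX
[XXO/XX./OO.] O move#5: (1,2):+1/XXO/XXO/OO.*, (2,2):+1/XXO/XX./OOO
[XXO/XXO/OO.] end (terminal -1, X#6); searched X../.X./O.. to 6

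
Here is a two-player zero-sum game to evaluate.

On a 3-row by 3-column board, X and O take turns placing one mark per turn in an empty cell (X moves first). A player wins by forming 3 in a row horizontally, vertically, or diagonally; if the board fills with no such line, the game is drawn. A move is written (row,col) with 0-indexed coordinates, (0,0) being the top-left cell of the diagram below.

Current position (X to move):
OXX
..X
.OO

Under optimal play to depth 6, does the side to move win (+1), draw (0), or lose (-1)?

p1 X@[OXX/..X/.OO]: (1,0)[OXX/X.X/.OO]-1* (1,1)[OXX/.XX/.OO]-1 (2,0)[OXX/..X/XOO]-1
p2 O@[OXX/X.X/.OO]: (1,1)[OXX/XOX/.OO]+1* (2,0)[OXX/X.X/OOO]+1
p3 X@[OXX/XOX/.OO] terminal -1; root [OXX/..X/.OO] d6

value(OXX/..X/.OO, X) = -1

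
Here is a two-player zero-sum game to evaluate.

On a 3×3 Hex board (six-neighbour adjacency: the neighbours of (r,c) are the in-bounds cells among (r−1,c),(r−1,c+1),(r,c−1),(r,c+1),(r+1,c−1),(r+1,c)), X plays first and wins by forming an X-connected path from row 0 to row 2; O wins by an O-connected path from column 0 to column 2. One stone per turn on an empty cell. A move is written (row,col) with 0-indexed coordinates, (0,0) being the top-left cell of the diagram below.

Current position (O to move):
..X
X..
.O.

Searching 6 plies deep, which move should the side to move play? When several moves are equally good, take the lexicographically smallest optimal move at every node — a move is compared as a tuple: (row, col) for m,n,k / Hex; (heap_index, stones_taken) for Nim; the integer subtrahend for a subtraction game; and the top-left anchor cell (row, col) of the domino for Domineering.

O's best at [..X/X../.O.]: (2,0)

p1 O@[..X/X../.O.]: (0,0)[O.X/X../.O.]-1 (0,1)[.OX/X../.O.]-1 (1,1)[..X/XO./.O.]-1 (1,2)[..X/X.O/.O.]-1 (2,0)[..X/X../OO.]+1* (2,2)[..X/X../.OO]-1
p2 X@[..X/X../OO.]: (0,0)[X.X/X../OO.]-1* (0,1)[.XX/X../OO.]-1 (1,1)[..X/XX./OO.]-1 (1,2)[..X/X.X/OO.]-1 (2,2)[..X/X../OOX]-1
p3 O@[X.X/X../OO.]: (0,1)[XOX/X../OO.]+1* (1,1)[X.X/XO./OO.]+1 (1,2)[X.X/X.O/OO.]+1 (2,2)[X.X/X../OOO]+1
p4 X@[XOX/X../OO.]: (1,1)[XOX/XX./OO.]-1* (1,2)[XOX/X.X/OO.]-1 (2,2)[XOX/X../OOX]-1
p5 O@[XOX/XX./OO.]: (1,2)[XOX/XXO/OO.]+1* (2,2)[XOX/XX./OOO]+1
p6 X@[XOX/XXO/OO.] terminal -1; root [..X/X../.O.] d6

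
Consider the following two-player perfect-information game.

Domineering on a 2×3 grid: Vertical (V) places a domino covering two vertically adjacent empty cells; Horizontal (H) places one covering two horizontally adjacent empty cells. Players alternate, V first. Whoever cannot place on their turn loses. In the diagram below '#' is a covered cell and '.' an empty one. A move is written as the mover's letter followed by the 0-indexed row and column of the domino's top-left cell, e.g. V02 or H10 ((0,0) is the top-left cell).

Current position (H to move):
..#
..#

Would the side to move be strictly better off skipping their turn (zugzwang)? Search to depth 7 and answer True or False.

[..#/..#] H move#1: H00:+1/###/..#*, H10:+1/..#/###
[###/..#] end (terminal -1, V#2); searched ..#/..# to 7
suppose H passes — search the same position with V to move:
pass> [..#/..#] V move#1: V00:+1/#.#/#.#*, V01:+1/.##/.##
pass> [#.#/#.#] end (terminal -1, H#2); searched ..#/..# to 7
for H: play +1, pass -1

zugzwang(..#/..#, H) = False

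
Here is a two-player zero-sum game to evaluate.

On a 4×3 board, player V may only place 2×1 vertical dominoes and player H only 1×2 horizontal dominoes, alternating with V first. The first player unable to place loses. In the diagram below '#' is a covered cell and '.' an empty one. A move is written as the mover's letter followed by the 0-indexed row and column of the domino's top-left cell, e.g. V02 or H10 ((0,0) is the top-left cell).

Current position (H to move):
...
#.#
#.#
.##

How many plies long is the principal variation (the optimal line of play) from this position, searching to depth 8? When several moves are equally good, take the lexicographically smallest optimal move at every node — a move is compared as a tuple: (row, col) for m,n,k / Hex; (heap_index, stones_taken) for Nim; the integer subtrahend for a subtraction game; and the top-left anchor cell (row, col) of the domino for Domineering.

p1 H@[.../#.#/#.#/.##]: H00[##./#.#/#.#/.##]-1* H01[.##/#.#/#.#/.##]-1
p2 V@[##./#.#/#.#/.##]: V11[##./###/###/.##]+1*
p3 H@[##./###/###/.##] terminal -1; root [.../#.#/#.#/.##] d8

PV length from [.../#.#/#.#/.##]: 2 plies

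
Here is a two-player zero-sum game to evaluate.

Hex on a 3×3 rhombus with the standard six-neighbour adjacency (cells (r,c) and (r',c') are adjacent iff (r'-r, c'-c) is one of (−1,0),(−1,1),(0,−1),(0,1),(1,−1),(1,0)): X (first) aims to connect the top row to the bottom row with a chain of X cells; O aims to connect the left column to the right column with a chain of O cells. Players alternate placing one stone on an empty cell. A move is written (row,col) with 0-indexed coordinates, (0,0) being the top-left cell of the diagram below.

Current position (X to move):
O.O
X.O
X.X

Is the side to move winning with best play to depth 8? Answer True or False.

X winning at [O.O/X.O/X.X]: True

[O.O/X.O/X.X] X move#1: (0,1):+1/OXO/X.O/X.X*, (1,1):-1/O.O/XXO/X.X, (2,1):-1/O.O/X.O/XXX
[OXO/X.O/X.X] end (terminal -1, O#2); searched O.O/X.O/X.X to 8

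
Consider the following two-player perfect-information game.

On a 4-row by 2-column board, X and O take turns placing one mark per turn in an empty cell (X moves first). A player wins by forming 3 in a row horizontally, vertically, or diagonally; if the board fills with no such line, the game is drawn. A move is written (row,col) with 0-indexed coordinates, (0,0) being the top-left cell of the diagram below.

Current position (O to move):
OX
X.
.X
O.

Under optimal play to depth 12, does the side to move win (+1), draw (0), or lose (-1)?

value(OX/X./.X/O., O) = 0

[OX/X./.X/O.] O move#1: (1,1):+0/OX/XO/.X/O.*, (2,0):-1/OX/X./OX/O., (3,1):-1/OX/X./.X/OO
[OX/XO/.X/O.] X move#2: (2,0):+0/OX/XO/XX/O.*, (3,1):+0/OX/XO/.X/OX
[OX/XO/XX/O.] O move#3: (3,1):+0/OX/XO/XX/OO*
[OX/XO/XX/OO] end (terminal +0, X#4); searched OX/X./.X/O. to 12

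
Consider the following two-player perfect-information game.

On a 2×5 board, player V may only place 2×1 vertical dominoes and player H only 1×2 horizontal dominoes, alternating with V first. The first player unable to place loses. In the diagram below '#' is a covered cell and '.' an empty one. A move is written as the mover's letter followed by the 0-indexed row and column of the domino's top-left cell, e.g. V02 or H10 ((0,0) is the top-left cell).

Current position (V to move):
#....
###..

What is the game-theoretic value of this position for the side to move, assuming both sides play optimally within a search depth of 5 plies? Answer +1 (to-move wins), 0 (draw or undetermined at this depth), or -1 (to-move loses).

value(#..../###.., V) = +1

ply 1, V at #..../###.. | V03=+1→#..#./####.*; V04=-1→#...#/###.#
ply 2, H at #..#./####. | H01=-1→####./####.*
ply 3, V at ####./####. | V04=+1→#####/#####*
ply 4: #####/##### is terminal -1 (H); from #..../###.. depth 5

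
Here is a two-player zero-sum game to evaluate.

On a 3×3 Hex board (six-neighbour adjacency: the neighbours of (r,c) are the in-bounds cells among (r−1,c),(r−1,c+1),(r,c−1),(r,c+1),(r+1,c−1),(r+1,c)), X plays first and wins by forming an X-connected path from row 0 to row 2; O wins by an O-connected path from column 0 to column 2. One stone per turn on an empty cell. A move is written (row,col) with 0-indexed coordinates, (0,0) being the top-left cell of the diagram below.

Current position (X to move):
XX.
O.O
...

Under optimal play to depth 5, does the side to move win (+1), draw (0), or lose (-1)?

value(XX./O.O/..., X) = +1

p1 X@[XX./O.O/...]: (0,2)[XXX/O.O/...]-1 (1,1)[XX./OXO/...]+1* (2,0)[XX./O.O/X..]-1 (2,1)[XX./O.O/.X.]-1 (2,2)[XX./O.O/..X]-1
p2 O@[XX./OXO/...]: (0,2)[XXO/OXO/...]-1* (2,0)[XX./OXO/O..]-1 (2,1)[XX./OXO/.O.]-1 (2,2)[XX./OXO/..O]-1
p3 X@[XXO/OXO/...]: (2,0)[XXO/OXO/X..]+1* (2,1)[XXO/OXO/.X.]+1 (2,2)[XXO/OXO/..X]+1
p4 O@[XXO/OXO/X..] terminal -1; root [XX./O.O/...] d5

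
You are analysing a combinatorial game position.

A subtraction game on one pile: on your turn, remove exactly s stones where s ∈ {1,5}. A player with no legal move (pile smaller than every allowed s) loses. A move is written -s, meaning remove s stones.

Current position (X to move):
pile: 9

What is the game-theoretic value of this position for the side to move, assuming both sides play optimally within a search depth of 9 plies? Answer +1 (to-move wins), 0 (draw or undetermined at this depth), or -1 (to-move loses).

p1 X@[9]: -1[8]+1* -5[4]+1
p2 O@[8]: -1[7]-1* -5[3]-1
p3 X@[7]: -1[6]+1* -5[2]+1
p4 O@[6]: -1[5]-1* -5[1]-1
p5 X@[5]: -1[4]+1* -5[0]+1
p6 O@[4]: -1[3]-1*
p7 X@[3]: -1[2]+1*
p8 O@[2]: -1[1]-1*
p9 X@[1]: -1[0]+1*
p10 O@[0] terminal -1; root [9] d9

value(9, X) = +1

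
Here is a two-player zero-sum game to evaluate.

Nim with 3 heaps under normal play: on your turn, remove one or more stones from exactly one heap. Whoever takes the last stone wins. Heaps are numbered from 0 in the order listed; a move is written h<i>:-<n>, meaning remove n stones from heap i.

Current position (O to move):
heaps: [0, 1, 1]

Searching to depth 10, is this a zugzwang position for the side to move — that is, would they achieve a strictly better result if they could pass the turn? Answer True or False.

p1 O@[(0,1,1)]: h1:-1[(0,0,1)]-1* h2:-1[(0,1,0)]-1
p2 X@[(0,0,1)]: h2:-1[(0,0,0)]+1*
p3 O@[(0,0,0)] terminal -1; root [(0,1,1)] d10
suppose O passes — search the same position with X to move:
pass> p1 X@[(0,1,1)]: h1:-1[(0,0,1)]-1* h2:-1[(0,1,0)]-1
pass> p2 O@[(0,0,1)]: h2:-1[(0,0,0)]+1*
pass> p3 X@[(0,0,0)] terminal -1; root [(0,1,1)] d10
for O: play -1, pass +1

zugzwang((0,1,1), O) = True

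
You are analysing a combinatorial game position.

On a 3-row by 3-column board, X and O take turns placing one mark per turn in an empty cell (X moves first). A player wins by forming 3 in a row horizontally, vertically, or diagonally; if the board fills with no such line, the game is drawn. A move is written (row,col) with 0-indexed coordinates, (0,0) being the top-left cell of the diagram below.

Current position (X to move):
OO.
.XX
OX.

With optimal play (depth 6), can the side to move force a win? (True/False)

X winning at [OO./.XX/OX.]: True

p1 X@[OO./.XX/OX.]: (0,2)[OOX/.XX/OX.]-1 (1,0)[OO./XXX/OX.]+1* (2,2)[OO./.XX/OXX]-1
p2 O@[OO./XXX/OX.] terminal -1; root [OO./.XX/OX.] d6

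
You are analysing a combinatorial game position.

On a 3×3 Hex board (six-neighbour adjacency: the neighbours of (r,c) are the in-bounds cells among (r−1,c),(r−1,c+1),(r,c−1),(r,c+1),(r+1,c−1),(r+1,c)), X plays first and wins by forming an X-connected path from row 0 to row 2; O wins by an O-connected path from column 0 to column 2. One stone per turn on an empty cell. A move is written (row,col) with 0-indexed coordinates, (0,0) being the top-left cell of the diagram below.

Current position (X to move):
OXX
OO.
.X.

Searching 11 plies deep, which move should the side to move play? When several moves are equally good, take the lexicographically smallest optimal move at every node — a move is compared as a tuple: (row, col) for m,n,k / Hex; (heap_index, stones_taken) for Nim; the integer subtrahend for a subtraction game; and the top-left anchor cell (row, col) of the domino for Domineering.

X's best at [OXX/OO./.X.]: (1,2)

p1 X@[OXX/OO./.X.]: (1,2)[OXX/OOX/.X.]+1* (2,0)[OXX/OO./XX.]-1 (2,2)[OXX/OO./.XX]-1
p2 O@[OXX/OOX/.X.] terminal -1; root [OXX/OO./.X.] d11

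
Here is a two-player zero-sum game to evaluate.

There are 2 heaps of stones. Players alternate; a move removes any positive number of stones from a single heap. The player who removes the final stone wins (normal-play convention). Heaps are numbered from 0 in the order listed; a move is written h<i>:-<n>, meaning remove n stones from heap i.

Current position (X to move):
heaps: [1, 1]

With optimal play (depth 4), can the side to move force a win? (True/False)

ply 1, X at (1,1) | h0:-1=-1→(0,1)*; h1:-1=-1→(1,0)
ply 2, O at (0,1) | h1:-1=+1→(0,0)*
ply 3: (0,0) is terminal -1 (X); from (1,1) depth 4

X winning at [(1,1)]: False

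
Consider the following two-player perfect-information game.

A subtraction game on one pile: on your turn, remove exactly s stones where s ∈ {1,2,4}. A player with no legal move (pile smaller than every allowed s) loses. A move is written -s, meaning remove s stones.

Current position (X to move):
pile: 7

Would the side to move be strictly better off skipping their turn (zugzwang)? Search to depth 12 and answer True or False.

ply 1, X at 7 | -1=+1→6*; -2=-1→5; -4=+1→3
ply 2, O at 6 | -1=-1→5*; -2=-1→4; -4=-1→2
ply 3, X at 5 | -1=-1→4; -2=+1→3*; -4=-1→1
ply 4, O at 3 | -1=-1→2*; -2=-1→1
ply 5, X at 2 | -1=-1→1; -2=+1→0*
ply 6: 0 is terminal -1 (O); from 7 depth 12
pass branch (O moves first from the same position):
  | ply 1, O at 7 | -1=+1→6*; -2=-1→5; -4=+1→3
  | ply 2, X at 6 | -1=-1→5*; -2=-1→4; -4=-1→2
  | ply 3, O at 5 | -1=-1→4; -2=+1→3*; -4=-1→1
  | ply 4, X at 3 | -1=-1→2*; -2=-1→1
  | ply 5, O at 2 | -1=-1→1; -2=+1→0*
  | ply 6: 0 is terminal -1 (X); from 7 depth 12
X moving scores +1; X passing scores -1

zugzwang(7, X) = False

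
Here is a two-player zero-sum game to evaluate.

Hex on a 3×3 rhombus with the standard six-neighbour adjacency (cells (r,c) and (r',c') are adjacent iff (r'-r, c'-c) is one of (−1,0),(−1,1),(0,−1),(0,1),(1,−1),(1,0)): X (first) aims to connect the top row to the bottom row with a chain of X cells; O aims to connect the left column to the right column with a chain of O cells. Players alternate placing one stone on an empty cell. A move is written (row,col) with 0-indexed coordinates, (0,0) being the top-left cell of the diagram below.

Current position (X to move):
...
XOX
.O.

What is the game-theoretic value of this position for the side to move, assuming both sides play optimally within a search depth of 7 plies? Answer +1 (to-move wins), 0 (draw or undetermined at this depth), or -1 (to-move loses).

value(.../XOX/.O., X) = +1

p1 X@[.../XOX/.O.]: (0,0)[X../XOX/.O.]-1 (0,1)[.X./XOX/.O.]-1 (0,2)[..X/XOX/.O.]+1* (2,0)[.../XOX/XO.]+1 (2,2)[.../XOX/.OX]+1
p2 O@[..X/XOX/.O.]: (0,0)[O.X/XOX/.O.]-1* (0,1)[.OX/XOX/.O.]-1 (2,0)[..X/XOX/OO.]-1 (2,2)[..X/XOX/.OO]-1
p3 X@[O.X/XOX/.O.]: (0,1)[OXX/XOX/.O.]+1* (2,0)[O.X/XOX/XO.]+1 (2,2)[O.X/XOX/.OX]+1
p4 O@[OXX/XOX/.O.]: (2,0)[OXX/XOX/OO.]-1* (2,2)[OXX/XOX/.OO]-1
p5 X@[OXX/XOX/OO.]: (2,2)[OXX/XOX/OOX]+1*
p6 O@[OXX/XOX/OOX] terminal -1; root [.../XOX/.O.] d7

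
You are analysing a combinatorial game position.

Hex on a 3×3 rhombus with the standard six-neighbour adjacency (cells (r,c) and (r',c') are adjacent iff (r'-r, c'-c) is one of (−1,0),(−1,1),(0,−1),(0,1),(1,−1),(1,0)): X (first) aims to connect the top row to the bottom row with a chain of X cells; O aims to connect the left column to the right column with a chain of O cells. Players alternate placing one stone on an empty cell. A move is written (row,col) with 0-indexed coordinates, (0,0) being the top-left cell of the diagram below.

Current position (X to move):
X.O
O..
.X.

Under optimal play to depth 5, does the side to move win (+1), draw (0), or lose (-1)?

p1 X@[X.O/O../.X.]: (0,1)[XXO/O../.X.]-1* (1,1)[X.O/OX./.X.]-1 (1,2)[X.O/O.X/.X.]-1 (2,0)[X.O/O../XX.]-1 (2,2)[X.O/O../.XX]-1
p2 O@[XXO/O../.X.]: (1,1)[XXO/OO./.X.]+1* (1,2)[XXO/O.O/.X.]-1 (2,0)[XXO/O../OX.]-1 (2,2)[XXO/O../.XO]-1
p3 X@[XXO/OO./.X.] terminal -1; root [X.O/O../.X.] d5

value(X.O/O../.X., X) = -1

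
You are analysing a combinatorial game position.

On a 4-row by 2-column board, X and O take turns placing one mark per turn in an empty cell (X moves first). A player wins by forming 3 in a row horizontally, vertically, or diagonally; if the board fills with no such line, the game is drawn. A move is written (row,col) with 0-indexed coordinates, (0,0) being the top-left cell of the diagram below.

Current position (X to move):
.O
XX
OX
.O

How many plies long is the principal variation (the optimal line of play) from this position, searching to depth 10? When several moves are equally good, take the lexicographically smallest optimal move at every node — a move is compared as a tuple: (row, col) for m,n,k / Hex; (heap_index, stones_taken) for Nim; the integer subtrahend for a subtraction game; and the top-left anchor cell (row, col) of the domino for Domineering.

p1 X@[.O/XX/OX/.O]: (0,0)[XO/XX/OX/.O]+0* (3,0)[.O/XX/OX/XO]+0
p2 O@[XO/XX/OX/.O]: (3,0)[XO/XX/OX/OO]+0*
p3 X@[XO/XX/OX/OO] terminal +0; root [.O/XX/OX/.O] d10

PV length from [.O/XX/OX/.O]: 2 plies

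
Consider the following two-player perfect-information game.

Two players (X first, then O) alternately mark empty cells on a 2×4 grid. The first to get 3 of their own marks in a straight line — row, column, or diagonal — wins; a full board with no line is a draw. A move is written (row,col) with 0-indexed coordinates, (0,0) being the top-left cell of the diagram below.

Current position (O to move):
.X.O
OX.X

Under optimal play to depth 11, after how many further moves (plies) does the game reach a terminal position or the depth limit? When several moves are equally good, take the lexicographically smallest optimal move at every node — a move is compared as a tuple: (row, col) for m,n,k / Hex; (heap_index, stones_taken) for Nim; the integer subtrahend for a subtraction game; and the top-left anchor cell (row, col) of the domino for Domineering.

p1 O@[.X.O/OX.X]: (0,0)[OX.O/OX.X]-1 (0,2)[.XOO/OX.X]-1 (1,2)[.X.O/OXOX]+0*
p2 X@[.X.O/OXOX]: (0,0)[XX.O/OXOX]+0* (0,2)[.XXO/OXOX]+0
p3 O@[XX.O/OXOX]: (0,2)[XXOO/OXOX]+0*
p4 X@[XXOO/OXOX] terminal +0; root [.X.O/OX.X] d11

PV length from [.X.O/OX.X]: 3 plies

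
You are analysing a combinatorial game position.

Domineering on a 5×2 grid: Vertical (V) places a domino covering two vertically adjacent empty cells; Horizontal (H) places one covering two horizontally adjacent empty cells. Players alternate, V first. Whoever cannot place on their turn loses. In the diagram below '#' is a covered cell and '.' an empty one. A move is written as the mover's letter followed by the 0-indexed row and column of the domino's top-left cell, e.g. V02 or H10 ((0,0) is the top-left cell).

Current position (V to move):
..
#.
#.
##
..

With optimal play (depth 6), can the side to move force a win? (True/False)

V winning at [../#./#./##/..]: False

ply 1, V at ../#./#./##/.. | V01=-1→.#/##/#./##/..*; V11=-1→../##/##/##/..
ply 2, H at .#/##/#./##/.. | H40=+1→.#/##/#./##/##*
ply 3: .#/##/#./##/## is terminal -1 (V); from ../#./#./##/.. depth 6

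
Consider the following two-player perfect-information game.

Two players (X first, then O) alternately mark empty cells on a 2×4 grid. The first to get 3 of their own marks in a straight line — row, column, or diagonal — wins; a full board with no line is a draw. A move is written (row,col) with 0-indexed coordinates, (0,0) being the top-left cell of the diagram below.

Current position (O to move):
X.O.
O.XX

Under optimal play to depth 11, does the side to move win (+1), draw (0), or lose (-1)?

value(X.O./O.XX, O) = 0

ply 1, O at X.O./O.XX | (0,1)=-1→XOO./O.XX; (0,3)=-1→X.OO/O.XX; (1,1)=+0→X.O./OOXX*
ply 2, X at X.O./OOXX | (0,1)=+0→XXO./OOXX*; (0,3)=+0→X.OX/OOXX
ply 3, O at XXO./OOXX | (0,3)=+0→XXOO/OOXX*
ply 4: XXOO/OOXX is terminal +0 (X); from X.O./O.XX depth 11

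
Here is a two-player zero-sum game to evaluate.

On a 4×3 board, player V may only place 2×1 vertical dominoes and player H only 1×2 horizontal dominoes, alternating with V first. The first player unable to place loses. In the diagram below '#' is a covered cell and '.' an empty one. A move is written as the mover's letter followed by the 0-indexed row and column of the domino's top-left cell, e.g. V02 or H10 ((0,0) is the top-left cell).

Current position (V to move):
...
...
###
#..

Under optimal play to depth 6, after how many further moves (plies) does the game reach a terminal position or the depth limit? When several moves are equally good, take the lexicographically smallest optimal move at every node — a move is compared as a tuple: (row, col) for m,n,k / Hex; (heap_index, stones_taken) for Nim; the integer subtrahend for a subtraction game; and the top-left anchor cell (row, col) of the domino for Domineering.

p1 V@[.../.../###/#..]: V00[#../#../###/#..]-1 V01[.#./.#./###/#..]+1* V02[..#/..#/###/#..]-1
p2 H@[.#./.#./###/#..]: H31[.#./.#./###/###]-1*
p3 V@[.#./.#./###/###]: V00[##./##./###/###]+1* V02[.##/.##/###/###]+1
p4 H@[##./##./###/###] terminal -1; root [.../.../###/#..] d6

PV length from [.../.../###/#..]: 3 plies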